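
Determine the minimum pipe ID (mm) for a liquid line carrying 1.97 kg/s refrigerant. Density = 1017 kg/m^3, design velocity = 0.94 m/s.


A = m_dot / (rho * v) = 1.97 / (1017 * 0.94) = 0.002060712567 m^2
d = sqrt(4*A/pi) * 1000
d = 51.2 mm

51.2


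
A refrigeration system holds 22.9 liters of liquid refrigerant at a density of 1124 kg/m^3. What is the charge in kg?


Charge = V * rho / 1000
Charge = 22.9 * 1124 / 1000
Charge = 25.74 kg

25.74


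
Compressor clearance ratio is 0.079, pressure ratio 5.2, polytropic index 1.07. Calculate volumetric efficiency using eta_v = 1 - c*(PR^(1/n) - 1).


PR^(1/n) = 5.2^(1/1.07) = 4.66833489
eta_v = 1 - 0.079 * (4.66833489 - 1)
eta_v = 0.7102

0.7102


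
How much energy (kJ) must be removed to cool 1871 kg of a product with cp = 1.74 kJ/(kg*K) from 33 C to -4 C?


dT = 33 - (-4) = 37 K
Q = m * cp * dT = 1871 * 1.74 * 37
Q = 120455 kJ

120455


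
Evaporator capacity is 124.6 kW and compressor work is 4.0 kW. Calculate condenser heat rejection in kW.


Q_cond = Q_evap + W
Q_cond = 124.6 + 4.0
Q_cond = 128.6 kW

128.6


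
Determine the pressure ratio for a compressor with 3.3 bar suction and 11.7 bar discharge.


PR = P_high / P_low
PR = 11.7 / 3.3
PR = 3.545

3.545


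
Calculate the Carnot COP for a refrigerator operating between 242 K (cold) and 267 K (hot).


dT = 267 - 242 = 25 K
COP_carnot = T_cold / dT = 242 / 25
COP_carnot = 9.68

9.68


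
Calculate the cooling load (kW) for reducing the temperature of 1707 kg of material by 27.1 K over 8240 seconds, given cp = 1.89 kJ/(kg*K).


Q = m * cp * dT / t
Q = 1707 * 1.89 * 27.1 / 8240
Q = 10.611 kW

10.611


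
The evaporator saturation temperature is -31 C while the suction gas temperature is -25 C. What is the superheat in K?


Superheat = T_suction - T_evap
Superheat = -25 - (-31)
Superheat = 6 K

6


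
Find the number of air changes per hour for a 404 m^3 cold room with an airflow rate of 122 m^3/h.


ACH = flow / volume
ACH = 122 / 404
ACH = 0.302

0.302


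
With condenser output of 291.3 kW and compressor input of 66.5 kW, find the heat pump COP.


COP_hp = Q_cond / W
COP_hp = 291.3 / 66.5
COP_hp = 4.38

4.38


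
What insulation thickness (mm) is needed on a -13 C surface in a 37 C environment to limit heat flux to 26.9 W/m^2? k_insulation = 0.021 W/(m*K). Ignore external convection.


dT = 37 - (-13) = 50 K
thickness = k * dT / q_max * 1000
thickness = 0.021 * 50 / 26.9 * 1000
thickness = 39.0 mm

39.0


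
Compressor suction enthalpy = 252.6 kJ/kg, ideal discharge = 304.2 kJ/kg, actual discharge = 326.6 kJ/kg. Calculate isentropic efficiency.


dh_ideal = 304.2 - 252.6 = 51.6 kJ/kg
dh_actual = 326.6 - 252.6 = 74.0 kJ/kg
eta_s = dh_ideal / dh_actual = 51.6 / 74.0
eta_s = 0.6973

0.6973


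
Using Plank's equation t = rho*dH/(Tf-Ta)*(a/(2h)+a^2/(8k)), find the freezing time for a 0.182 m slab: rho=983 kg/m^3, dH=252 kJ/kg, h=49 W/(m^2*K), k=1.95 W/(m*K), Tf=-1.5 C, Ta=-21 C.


dT = -1.5 - (-21) = 19.5 K
term1 = a/(2h) = 0.182/(2*49) = 0.001857142857
term2 = a^2/(8k) = 0.182^2/(8*1.95) = 0.002123333333
t = rho*dH*1000/dT * (term1 + term2)
t = 983*252*1000/19.5 * (0.001857142857 + 0.002123333333)
t = 50566 s

50566


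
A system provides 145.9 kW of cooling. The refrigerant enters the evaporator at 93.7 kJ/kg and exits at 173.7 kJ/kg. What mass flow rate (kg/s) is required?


dh = 173.7 - 93.7 = 80.0 kJ/kg
m_dot = Q / dh = 145.9 / 80.0 = 1.8238 kg/s

1.8238


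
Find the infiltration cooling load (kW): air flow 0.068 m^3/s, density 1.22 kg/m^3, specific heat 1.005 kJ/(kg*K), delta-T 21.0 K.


Q = V_dot * rho * cp * dT
Q = 0.068 * 1.22 * 1.005 * 21.0
Q = 1.751 kW

1.751


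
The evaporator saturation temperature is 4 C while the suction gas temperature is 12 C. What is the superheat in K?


Superheat = T_suction - T_evap
Superheat = 12 - (4)
Superheat = 8 K

8


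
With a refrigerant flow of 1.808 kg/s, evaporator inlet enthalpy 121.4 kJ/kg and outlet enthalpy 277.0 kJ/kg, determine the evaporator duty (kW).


dh = 277.0 - 121.4 = 155.6 kJ/kg
Q_evap = m_dot * dh = 1.808 * 155.6
Q_evap = 281.32 kW

281.32


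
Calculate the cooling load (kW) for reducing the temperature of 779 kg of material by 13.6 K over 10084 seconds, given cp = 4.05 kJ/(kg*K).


Q = m * cp * dT / t
Q = 779 * 4.05 * 13.6 / 10084
Q = 4.255 kW

4.255


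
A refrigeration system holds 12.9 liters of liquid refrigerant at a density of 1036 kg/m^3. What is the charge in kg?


Charge = V * rho / 1000
Charge = 12.9 * 1036 / 1000
Charge = 13.36 kg

13.36


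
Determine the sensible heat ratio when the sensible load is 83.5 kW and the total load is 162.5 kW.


SHR = Q_sensible / Q_total
SHR = 83.5 / 162.5
SHR = 0.514

0.514


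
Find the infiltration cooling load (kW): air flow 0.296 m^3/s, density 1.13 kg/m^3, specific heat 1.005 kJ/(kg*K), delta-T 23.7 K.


Q = V_dot * rho * cp * dT
Q = 0.296 * 1.13 * 1.005 * 23.7
Q = 7.967 kW

7.967


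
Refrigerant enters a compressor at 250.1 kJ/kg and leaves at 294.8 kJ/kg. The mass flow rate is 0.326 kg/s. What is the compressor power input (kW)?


dh = 294.8 - 250.1 = 44.7 kJ/kg
W = m_dot * dh = 0.326 * 44.7 = 14.57 kW

14.57


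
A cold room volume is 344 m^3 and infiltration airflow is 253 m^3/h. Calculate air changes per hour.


ACH = flow / volume
ACH = 253 / 344
ACH = 0.735

0.735


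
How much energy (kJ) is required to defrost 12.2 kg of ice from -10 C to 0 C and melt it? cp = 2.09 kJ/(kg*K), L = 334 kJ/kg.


Sensible heat = cp * dT = 2.09 * 10 = 20.9 kJ/kg
Total per kg = 20.9 + 334 = 354.9 kJ/kg
Q = m * total = 12.2 * 354.9
Q = 4329.8 kJ

4329.8


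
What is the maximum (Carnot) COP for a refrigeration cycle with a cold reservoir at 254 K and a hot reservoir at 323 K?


dT = 323 - 254 = 69 K
COP_carnot = T_cold / dT = 254 / 69
COP_carnot = 3.681

3.681


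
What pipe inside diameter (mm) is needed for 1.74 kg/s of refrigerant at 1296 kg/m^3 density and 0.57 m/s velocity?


A = m_dot / (rho * v) = 1.74 / (1296 * 0.57) = 0.002355425601 m^2
d = sqrt(4*A/pi) * 1000
d = 54.8 mm

54.8


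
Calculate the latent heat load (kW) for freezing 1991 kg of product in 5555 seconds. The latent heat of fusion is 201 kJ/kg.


Q_lat = m * h_fg / t
Q_lat = 1991 * 201 / 5555
Q_lat = 72.04 kW

72.04


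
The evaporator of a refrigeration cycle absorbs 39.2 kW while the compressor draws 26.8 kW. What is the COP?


COP = Q_evap / W
COP = 39.2 / 26.8
COP = 1.463

1.463


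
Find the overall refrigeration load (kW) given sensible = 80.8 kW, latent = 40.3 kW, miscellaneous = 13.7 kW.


Q_total = Q_s + Q_l + Q_misc
Q_total = 80.8 + 40.3 + 13.7
Q_total = 134.8 kW

134.8


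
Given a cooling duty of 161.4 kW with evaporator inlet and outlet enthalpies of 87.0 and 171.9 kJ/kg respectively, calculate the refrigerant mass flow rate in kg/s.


dh = 171.9 - 87.0 = 84.9 kJ/kg
m_dot = Q / dh = 161.4 / 84.9 = 1.9011 kg/s

1.9011


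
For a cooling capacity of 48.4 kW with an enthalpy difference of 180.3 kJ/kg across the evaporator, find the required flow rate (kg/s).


m_dot = Q / dh
m_dot = 48.4 / 180.3
m_dot = 0.2684 kg/s

0.2684


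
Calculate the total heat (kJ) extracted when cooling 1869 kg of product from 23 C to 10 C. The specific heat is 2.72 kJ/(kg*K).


dT = 23 - (10) = 13 K
Q = m * cp * dT = 1869 * 2.72 * 13
Q = 66088 kJ

66088


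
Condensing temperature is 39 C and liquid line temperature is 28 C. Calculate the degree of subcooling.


Subcooling = T_cond - T_liquid
Subcooling = 39 - 28
Subcooling = 11 K

11


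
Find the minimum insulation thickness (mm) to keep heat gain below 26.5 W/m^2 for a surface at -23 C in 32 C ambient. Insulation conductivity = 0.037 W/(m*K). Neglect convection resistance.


dT = 32 - (-23) = 55 K
thickness = k * dT / q_max * 1000
thickness = 0.037 * 55 / 26.5 * 1000
thickness = 76.8 mm

76.8


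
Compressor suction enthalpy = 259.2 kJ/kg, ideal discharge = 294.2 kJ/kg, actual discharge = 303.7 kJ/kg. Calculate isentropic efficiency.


dh_ideal = 294.2 - 259.2 = 35.0 kJ/kg
dh_actual = 303.7 - 259.2 = 44.5 kJ/kg
eta_s = dh_ideal / dh_actual = 35.0 / 44.5
eta_s = 0.7865

0.7865


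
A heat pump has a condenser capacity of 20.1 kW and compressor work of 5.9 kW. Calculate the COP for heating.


COP_hp = Q_cond / W
COP_hp = 20.1 / 5.9
COP_hp = 3.407

3.407


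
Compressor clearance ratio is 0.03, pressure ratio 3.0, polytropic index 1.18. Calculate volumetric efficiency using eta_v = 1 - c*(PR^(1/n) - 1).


PR^(1/n) = 3.0^(1/1.18) = 2.53711438
eta_v = 1 - 0.03 * (2.53711438 - 1)
eta_v = 0.9539

0.9539


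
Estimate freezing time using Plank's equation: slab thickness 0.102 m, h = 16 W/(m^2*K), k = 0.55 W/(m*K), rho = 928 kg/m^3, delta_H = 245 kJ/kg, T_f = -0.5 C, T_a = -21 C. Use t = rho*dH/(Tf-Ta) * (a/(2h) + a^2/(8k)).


dT = -0.5 - (-21) = 20.5 K
term1 = a/(2h) = 0.102/(2*16) = 0.0031875
term2 = a^2/(8k) = 0.102^2/(8*0.55) = 0.002364545455
t = rho*dH*1000/dT * (term1 + term2)
t = 928*245*1000/20.5 * (0.0031875 + 0.002364545455)
t = 61576 s

61576


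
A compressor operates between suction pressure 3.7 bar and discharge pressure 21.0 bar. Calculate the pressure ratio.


PR = P_high / P_low
PR = 21.0 / 3.7
PR = 5.676

5.676


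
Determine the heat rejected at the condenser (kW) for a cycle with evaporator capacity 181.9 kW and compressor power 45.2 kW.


Q_cond = Q_evap + W
Q_cond = 181.9 + 45.2
Q_cond = 227.1 kW

227.1


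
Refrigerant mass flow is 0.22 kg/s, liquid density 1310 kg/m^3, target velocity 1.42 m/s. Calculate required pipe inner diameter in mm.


A = m_dot / (rho * v) = 0.22 / (1310 * 1.42) = 0.000118266853 m^2
d = sqrt(4*A/pi) * 1000
d = 12.3 mm

12.3


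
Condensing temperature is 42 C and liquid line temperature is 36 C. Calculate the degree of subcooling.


Subcooling = T_cond - T_liquid
Subcooling = 42 - 36
Subcooling = 6 K

6


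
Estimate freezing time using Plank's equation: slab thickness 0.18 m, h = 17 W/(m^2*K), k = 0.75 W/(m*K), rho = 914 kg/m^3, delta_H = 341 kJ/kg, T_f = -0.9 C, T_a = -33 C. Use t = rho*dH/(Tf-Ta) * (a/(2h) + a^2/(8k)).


dT = -0.9 - (-33) = 32.1 K
term1 = a/(2h) = 0.18/(2*17) = 0.005294117647
term2 = a^2/(8k) = 0.18^2/(8*0.75) = 0.0054
t = rho*dH*1000/dT * (term1 + term2)
t = 914*341*1000/32.1 * (0.005294117647 + 0.0054)
t = 103834 s

103834


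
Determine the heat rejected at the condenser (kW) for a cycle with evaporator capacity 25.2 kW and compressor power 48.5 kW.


Q_cond = Q_evap + W
Q_cond = 25.2 + 48.5
Q_cond = 73.7 kW

73.7


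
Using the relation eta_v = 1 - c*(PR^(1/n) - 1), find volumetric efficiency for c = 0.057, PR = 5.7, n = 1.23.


PR^(1/n) = 5.7^(1/1.23) = 4.1165406
eta_v = 1 - 0.057 * (4.1165406 - 1)
eta_v = 0.8224

0.8224


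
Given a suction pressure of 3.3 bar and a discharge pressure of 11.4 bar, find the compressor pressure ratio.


PR = P_high / P_low
PR = 11.4 / 3.3
PR = 3.455

3.455


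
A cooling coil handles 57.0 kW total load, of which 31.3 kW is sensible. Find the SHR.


SHR = Q_sensible / Q_total
SHR = 31.3 / 57.0
SHR = 0.549

0.549


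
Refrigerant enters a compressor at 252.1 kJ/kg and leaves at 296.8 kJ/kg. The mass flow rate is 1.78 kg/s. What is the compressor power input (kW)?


dh = 296.8 - 252.1 = 44.7 kJ/kg
W = m_dot * dh = 1.78 * 44.7 = 79.57 kW

79.57


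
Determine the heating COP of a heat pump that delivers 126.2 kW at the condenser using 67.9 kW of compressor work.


COP_hp = Q_cond / W
COP_hp = 126.2 / 67.9
COP_hp = 1.859

1.859


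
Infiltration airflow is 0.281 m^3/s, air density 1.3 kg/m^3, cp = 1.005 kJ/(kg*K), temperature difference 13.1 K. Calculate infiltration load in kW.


Q = V_dot * rho * cp * dT
Q = 0.281 * 1.3 * 1.005 * 13.1
Q = 4.809 kW

4.809


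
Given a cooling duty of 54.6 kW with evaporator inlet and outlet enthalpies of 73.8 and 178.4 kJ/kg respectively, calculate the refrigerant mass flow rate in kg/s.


dh = 178.4 - 73.8 = 104.6 kJ/kg
m_dot = Q / dh = 54.6 / 104.6 = 0.522 kg/s

0.522


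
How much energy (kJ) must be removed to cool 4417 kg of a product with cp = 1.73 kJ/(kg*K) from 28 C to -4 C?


dT = 28 - (-4) = 32 K
Q = m * cp * dT = 4417 * 1.73 * 32
Q = 244525 kJ

244525


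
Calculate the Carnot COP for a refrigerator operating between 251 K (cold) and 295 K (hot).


dT = 295 - 251 = 44 K
COP_carnot = T_cold / dT = 251 / 44
COP_carnot = 5.705

5.705


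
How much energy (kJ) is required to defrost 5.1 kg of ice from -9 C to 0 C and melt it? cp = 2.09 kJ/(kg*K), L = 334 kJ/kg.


Sensible heat = cp * dT = 2.09 * 9 = 18.81 kJ/kg
Total per kg = 18.81 + 334 = 352.81 kJ/kg
Q = m * total = 5.1 * 352.81
Q = 1799.3 kJ

1799.3


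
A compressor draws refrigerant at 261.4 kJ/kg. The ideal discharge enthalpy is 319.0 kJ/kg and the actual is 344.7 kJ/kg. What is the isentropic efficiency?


dh_ideal = 319.0 - 261.4 = 57.6 kJ/kg
dh_actual = 344.7 - 261.4 = 83.3 kJ/kg
eta_s = dh_ideal / dh_actual = 57.6 / 83.3
eta_s = 0.6915

0.6915


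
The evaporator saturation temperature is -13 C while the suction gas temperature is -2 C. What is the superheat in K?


Superheat = T_suction - T_evap
Superheat = -2 - (-13)
Superheat = 11 K

11


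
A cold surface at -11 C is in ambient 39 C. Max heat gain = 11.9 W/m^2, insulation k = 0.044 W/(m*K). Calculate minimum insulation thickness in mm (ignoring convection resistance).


dT = 39 - (-11) = 50 K
thickness = k * dT / q_max * 1000
thickness = 0.044 * 50 / 11.9 * 1000
thickness = 184.9 mm

184.9


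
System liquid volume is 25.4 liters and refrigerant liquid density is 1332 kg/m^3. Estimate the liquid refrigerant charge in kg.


Charge = V * rho / 1000
Charge = 25.4 * 1332 / 1000
Charge = 33.83 kg

33.83


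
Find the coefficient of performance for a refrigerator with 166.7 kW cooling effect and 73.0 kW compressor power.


COP = Q_evap / W
COP = 166.7 / 73.0
COP = 2.284

2.284


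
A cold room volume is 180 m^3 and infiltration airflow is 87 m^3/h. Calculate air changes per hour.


ACH = flow / volume
ACH = 87 / 180
ACH = 0.483

0.483


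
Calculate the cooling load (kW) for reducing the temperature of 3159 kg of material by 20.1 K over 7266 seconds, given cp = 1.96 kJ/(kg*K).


Q = m * cp * dT / t
Q = 3159 * 1.96 * 20.1 / 7266
Q = 17.128 kW

17.128


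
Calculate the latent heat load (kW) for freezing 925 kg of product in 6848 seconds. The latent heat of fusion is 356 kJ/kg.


Q_lat = m * h_fg / t
Q_lat = 925 * 356 / 6848
Q_lat = 48.09 kW

48.09


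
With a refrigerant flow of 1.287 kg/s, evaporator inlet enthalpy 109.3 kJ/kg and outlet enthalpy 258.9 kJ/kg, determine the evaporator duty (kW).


dh = 258.9 - 109.3 = 149.6 kJ/kg
Q_evap = m_dot * dh = 1.287 * 149.6
Q_evap = 192.54 kW

192.54


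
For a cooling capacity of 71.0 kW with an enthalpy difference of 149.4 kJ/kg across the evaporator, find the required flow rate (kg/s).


m_dot = Q / dh
m_dot = 71.0 / 149.4
m_dot = 0.4752 kg/s

0.4752


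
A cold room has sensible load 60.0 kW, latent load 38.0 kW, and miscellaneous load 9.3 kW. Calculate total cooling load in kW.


Q_total = Q_s + Q_l + Q_misc
Q_total = 60.0 + 38.0 + 9.3
Q_total = 107.3 kW

107.3


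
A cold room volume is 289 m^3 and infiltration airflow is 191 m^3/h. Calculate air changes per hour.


ACH = flow / volume
ACH = 191 / 289
ACH = 0.661

0.661


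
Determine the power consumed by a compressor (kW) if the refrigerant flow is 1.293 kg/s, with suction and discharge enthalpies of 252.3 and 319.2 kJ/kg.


dh = 319.2 - 252.3 = 66.9 kJ/kg
W = m_dot * dh = 1.293 * 66.9 = 86.5 kW

86.5


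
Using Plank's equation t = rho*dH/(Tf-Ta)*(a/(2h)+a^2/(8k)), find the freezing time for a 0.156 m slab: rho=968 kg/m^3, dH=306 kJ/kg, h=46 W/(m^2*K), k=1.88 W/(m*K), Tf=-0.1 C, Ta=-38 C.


dT = -0.1 - (-38) = 37.9 K
term1 = a/(2h) = 0.156/(2*46) = 0.001695652174
term2 = a^2/(8k) = 0.156^2/(8*1.88) = 0.001618085106
t = rho*dH*1000/dT * (term1 + term2)
t = 968*306*1000/37.9 * (0.001695652174 + 0.001618085106)
t = 25899 s

25899


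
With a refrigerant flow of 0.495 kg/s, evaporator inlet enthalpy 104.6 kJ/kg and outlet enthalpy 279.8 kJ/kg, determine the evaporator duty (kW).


dh = 279.8 - 104.6 = 175.2 kJ/kg
Q_evap = m_dot * dh = 0.495 * 175.2
Q_evap = 86.72 kW

86.72


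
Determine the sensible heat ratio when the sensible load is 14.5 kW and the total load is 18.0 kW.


SHR = Q_sensible / Q_total
SHR = 14.5 / 18.0
SHR = 0.806

0.806


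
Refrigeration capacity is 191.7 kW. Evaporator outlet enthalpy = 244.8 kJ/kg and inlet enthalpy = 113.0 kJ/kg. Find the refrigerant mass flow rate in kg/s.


dh = 244.8 - 113.0 = 131.8 kJ/kg
m_dot = Q / dh = 191.7 / 131.8 = 1.4545 kg/s

1.4545


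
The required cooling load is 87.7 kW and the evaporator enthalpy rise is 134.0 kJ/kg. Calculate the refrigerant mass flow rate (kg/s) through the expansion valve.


m_dot = Q / dh
m_dot = 87.7 / 134.0
m_dot = 0.6545 kg/s

0.6545


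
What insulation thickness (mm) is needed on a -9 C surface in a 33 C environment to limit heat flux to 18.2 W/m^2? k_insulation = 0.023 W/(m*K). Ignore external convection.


dT = 33 - (-9) = 42 K
thickness = k * dT / q_max * 1000
thickness = 0.023 * 42 / 18.2 * 1000
thickness = 53.1 mm

53.1


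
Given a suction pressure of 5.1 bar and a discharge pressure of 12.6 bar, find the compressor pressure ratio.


PR = P_high / P_low
PR = 12.6 / 5.1
PR = 2.471

2.471


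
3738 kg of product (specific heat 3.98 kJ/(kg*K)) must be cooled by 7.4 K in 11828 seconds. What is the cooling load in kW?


Q = m * cp * dT / t
Q = 3738 * 3.98 * 7.4 / 11828
Q = 9.308 kW

9.308


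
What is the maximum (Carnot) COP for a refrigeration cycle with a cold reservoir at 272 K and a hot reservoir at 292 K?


dT = 292 - 272 = 20 K
COP_carnot = T_cold / dT = 272 / 20
COP_carnot = 13.6

13.6


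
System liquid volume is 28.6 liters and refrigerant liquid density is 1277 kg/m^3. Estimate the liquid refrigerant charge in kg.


Charge = V * rho / 1000
Charge = 28.6 * 1277 / 1000
Charge = 36.52 kg

36.52


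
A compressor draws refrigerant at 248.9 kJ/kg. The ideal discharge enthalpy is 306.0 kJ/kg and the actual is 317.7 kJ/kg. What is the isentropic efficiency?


dh_ideal = 306.0 - 248.9 = 57.1 kJ/kg
dh_actual = 317.7 - 248.9 = 68.8 kJ/kg
eta_s = dh_ideal / dh_actual = 57.1 / 68.8
eta_s = 0.8299

0.8299


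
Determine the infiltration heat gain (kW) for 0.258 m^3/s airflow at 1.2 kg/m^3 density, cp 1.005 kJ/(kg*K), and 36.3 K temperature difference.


Q = V_dot * rho * cp * dT
Q = 0.258 * 1.2 * 1.005 * 36.3
Q = 11.295 kW

11.295


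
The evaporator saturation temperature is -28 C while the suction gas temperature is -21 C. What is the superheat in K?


Superheat = T_suction - T_evap
Superheat = -21 - (-28)
Superheat = 7 K

7


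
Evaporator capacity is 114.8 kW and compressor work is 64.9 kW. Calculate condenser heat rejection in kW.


Q_cond = Q_evap + W
Q_cond = 114.8 + 64.9
Q_cond = 179.7 kW

179.7


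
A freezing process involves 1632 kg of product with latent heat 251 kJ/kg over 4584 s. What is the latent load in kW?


Q_lat = m * h_fg / t
Q_lat = 1632 * 251 / 4584
Q_lat = 89.36 kW

89.36


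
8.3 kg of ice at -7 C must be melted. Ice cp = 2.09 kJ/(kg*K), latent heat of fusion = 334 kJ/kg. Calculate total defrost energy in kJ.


Sensible heat = cp * dT = 2.09 * 7 = 14.63 kJ/kg
Total per kg = 14.63 + 334 = 348.63 kJ/kg
Q = m * total = 8.3 * 348.63
Q = 2893.6 kJ

2893.6


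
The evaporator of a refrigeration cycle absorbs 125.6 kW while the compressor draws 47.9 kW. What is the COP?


COP = Q_evap / W
COP = 125.6 / 47.9
COP = 2.622

2.622


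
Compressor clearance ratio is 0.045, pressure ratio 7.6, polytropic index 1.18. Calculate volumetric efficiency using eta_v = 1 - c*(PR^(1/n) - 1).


PR^(1/n) = 7.6^(1/1.18) = 5.57766205
eta_v = 1 - 0.045 * (5.57766205 - 1)
eta_v = 0.794

0.794


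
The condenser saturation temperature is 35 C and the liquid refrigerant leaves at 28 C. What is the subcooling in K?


Subcooling = T_cond - T_liquid
Subcooling = 35 - 28
Subcooling = 7 K

7


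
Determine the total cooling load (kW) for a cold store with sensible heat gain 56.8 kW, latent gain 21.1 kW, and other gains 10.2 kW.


Q_total = Q_s + Q_l + Q_misc
Q_total = 56.8 + 21.1 + 10.2
Q_total = 88.1 kW

88.1


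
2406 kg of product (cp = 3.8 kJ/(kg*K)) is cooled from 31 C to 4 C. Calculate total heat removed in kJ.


dT = 31 - (4) = 27 K
Q = m * cp * dT = 2406 * 3.8 * 27
Q = 246856 kJ

246856


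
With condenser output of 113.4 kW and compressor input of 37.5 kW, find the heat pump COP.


COP_hp = Q_cond / W
COP_hp = 113.4 / 37.5
COP_hp = 3.024

3.024


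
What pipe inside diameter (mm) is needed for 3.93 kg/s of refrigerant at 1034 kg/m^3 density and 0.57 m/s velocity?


A = m_dot / (rho * v) = 3.93 / (1034 * 0.57) = 0.006668024025 m^2
d = sqrt(4*A/pi) * 1000
d = 92.1 mm

92.1


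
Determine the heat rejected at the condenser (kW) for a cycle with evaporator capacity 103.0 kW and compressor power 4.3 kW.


Q_cond = Q_evap + W
Q_cond = 103.0 + 4.3
Q_cond = 107.3 kW

107.3


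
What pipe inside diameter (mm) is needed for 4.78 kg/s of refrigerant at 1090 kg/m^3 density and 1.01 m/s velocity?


A = m_dot / (rho * v) = 4.78 / (1090 * 1.01) = 0.00434190208 m^2
d = sqrt(4*A/pi) * 1000
d = 74.4 mm

74.4


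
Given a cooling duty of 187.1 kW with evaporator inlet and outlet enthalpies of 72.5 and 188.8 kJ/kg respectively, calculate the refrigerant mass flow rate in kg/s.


dh = 188.8 - 72.5 = 116.3 kJ/kg
m_dot = Q / dh = 187.1 / 116.3 = 1.6088 kg/s

1.6088


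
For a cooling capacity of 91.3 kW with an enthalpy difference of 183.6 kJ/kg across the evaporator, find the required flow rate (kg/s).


m_dot = Q / dh
m_dot = 91.3 / 183.6
m_dot = 0.4973 kg/s

0.4973


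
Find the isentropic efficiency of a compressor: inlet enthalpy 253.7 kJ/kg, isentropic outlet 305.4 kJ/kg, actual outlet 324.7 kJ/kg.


dh_ideal = 305.4 - 253.7 = 51.7 kJ/kg
dh_actual = 324.7 - 253.7 = 71.0 kJ/kg
eta_s = dh_ideal / dh_actual = 51.7 / 71.0
eta_s = 0.7282

0.7282


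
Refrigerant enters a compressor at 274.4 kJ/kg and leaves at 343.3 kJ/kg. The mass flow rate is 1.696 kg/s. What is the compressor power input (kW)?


dh = 343.3 - 274.4 = 68.9 kJ/kg
W = m_dot * dh = 1.696 * 68.9 = 116.85 kW

116.85


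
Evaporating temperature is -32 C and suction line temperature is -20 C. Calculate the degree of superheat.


Superheat = T_suction - T_evap
Superheat = -20 - (-32)
Superheat = 12 K

12


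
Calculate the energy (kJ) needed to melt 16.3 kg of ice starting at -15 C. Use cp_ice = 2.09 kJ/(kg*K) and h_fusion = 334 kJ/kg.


Sensible heat = cp * dT = 2.09 * 15 = 31.35 kJ/kg
Total per kg = 31.35 + 334 = 365.35 kJ/kg
Q = m * total = 16.3 * 365.35
Q = 5955.2 kJ

5955.2


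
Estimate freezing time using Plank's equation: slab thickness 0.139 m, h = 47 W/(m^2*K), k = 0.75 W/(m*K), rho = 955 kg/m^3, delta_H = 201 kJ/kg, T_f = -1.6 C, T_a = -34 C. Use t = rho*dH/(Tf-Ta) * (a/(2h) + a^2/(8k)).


dT = -1.6 - (-34) = 32.4 K
term1 = a/(2h) = 0.139/(2*47) = 0.001478723404
term2 = a^2/(8k) = 0.139^2/(8*0.75) = 0.003220166667
t = rho*dH*1000/dT * (term1 + term2)
t = 955*201*1000/32.4 * (0.001478723404 + 0.003220166667)
t = 27839 s

27839


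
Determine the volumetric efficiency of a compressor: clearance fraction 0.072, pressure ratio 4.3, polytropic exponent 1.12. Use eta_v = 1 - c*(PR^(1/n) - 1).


PR^(1/n) = 4.3^(1/1.12) = 3.6778739
eta_v = 1 - 0.072 * (3.6778739 - 1)
eta_v = 0.8072

0.8072


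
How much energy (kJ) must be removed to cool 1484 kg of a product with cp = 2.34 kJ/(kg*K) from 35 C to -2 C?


dT = 35 - (-2) = 37 K
Q = m * cp * dT = 1484 * 2.34 * 37
Q = 128485 kJ

128485


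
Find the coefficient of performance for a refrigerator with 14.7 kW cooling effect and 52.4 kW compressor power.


COP = Q_evap / W
COP = 14.7 / 52.4
COP = 0.281

0.281


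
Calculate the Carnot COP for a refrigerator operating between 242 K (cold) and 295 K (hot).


dT = 295 - 242 = 53 K
COP_carnot = T_cold / dT = 242 / 53
COP_carnot = 4.566

4.566


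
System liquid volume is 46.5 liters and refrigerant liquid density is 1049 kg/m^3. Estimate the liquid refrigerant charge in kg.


Charge = V * rho / 1000
Charge = 46.5 * 1049 / 1000
Charge = 48.78 kg

48.78


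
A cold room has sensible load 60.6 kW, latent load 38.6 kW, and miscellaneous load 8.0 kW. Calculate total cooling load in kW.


Q_total = Q_s + Q_l + Q_misc
Q_total = 60.6 + 38.6 + 8.0
Q_total = 107.2 kW

107.2


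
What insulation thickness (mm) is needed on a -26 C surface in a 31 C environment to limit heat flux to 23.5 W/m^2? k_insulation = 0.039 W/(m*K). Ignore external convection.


dT = 31 - (-26) = 57 K
thickness = k * dT / q_max * 1000
thickness = 0.039 * 57 / 23.5 * 1000
thickness = 94.6 mm

94.6


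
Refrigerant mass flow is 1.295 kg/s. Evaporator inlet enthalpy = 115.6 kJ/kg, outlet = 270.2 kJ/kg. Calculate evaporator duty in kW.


dh = 270.2 - 115.6 = 154.6 kJ/kg
Q_evap = m_dot * dh = 1.295 * 154.6
Q_evap = 200.21 kW

200.21


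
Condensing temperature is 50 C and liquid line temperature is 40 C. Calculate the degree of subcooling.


Subcooling = T_cond - T_liquid
Subcooling = 50 - 40
Subcooling = 10 K

10


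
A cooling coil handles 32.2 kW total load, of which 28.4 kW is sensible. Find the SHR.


SHR = Q_sensible / Q_total
SHR = 28.4 / 32.2
SHR = 0.882

0.882


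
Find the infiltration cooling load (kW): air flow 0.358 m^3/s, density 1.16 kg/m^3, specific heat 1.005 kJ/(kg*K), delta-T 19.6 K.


Q = V_dot * rho * cp * dT
Q = 0.358 * 1.16 * 1.005 * 19.6
Q = 8.18 kW

8.18


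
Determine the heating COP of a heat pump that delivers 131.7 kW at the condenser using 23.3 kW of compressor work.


COP_hp = Q_cond / W
COP_hp = 131.7 / 23.3
COP_hp = 5.652

5.652


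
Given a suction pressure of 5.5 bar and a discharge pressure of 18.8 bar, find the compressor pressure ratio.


PR = P_high / P_low
PR = 18.8 / 5.5
PR = 3.418

3.418


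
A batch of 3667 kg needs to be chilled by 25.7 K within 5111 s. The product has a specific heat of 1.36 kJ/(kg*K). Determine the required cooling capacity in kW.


Q = m * cp * dT / t
Q = 3667 * 1.36 * 25.7 / 5111
Q = 25.077 kW

25.077


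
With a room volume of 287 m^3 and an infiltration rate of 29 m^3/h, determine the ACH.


ACH = flow / volume
ACH = 29 / 287
ACH = 0.101

0.101


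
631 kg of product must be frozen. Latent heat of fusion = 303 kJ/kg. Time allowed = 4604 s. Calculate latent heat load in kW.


Q_lat = m * h_fg / t
Q_lat = 631 * 303 / 4604
Q_lat = 41.53 kW

41.53


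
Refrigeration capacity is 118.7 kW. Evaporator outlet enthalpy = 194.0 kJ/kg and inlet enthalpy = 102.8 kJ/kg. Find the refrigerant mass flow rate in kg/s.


dh = 194.0 - 102.8 = 91.2 kJ/kg
m_dot = Q / dh = 118.7 / 91.2 = 1.3015 kg/s

1.3015


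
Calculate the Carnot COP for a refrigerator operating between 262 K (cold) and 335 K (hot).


dT = 335 - 262 = 73 K
COP_carnot = T_cold / dT = 262 / 73
COP_carnot = 3.589

3.589


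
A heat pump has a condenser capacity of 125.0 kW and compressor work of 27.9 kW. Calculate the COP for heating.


COP_hp = Q_cond / W
COP_hp = 125.0 / 27.9
COP_hp = 4.48

4.48


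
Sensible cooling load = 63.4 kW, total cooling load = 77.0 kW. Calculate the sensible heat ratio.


SHR = Q_sensible / Q_total
SHR = 63.4 / 77.0
SHR = 0.823

0.823


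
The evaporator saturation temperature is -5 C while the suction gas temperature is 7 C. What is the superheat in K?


Superheat = T_suction - T_evap
Superheat = 7 - (-5)
Superheat = 12 K

12


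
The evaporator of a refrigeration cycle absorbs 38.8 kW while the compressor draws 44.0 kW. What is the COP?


COP = Q_evap / W
COP = 38.8 / 44.0
COP = 0.882

0.882


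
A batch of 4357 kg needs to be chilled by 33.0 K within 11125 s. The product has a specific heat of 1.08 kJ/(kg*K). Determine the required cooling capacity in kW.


Q = m * cp * dT / t
Q = 4357 * 1.08 * 33.0 / 11125
Q = 13.958 kW

13.958


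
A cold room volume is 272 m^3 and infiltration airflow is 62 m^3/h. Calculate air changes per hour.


ACH = flow / volume
ACH = 62 / 272
ACH = 0.228

0.228


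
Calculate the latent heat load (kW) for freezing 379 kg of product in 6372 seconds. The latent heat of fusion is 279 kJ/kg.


Q_lat = m * h_fg / t
Q_lat = 379 * 279 / 6372
Q_lat = 16.59 kW

16.59


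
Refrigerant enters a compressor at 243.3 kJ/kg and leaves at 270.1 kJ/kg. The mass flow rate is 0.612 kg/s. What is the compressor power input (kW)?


dh = 270.1 - 243.3 = 26.8 kJ/kg
W = m_dot * dh = 0.612 * 26.8 = 16.4 kW

16.4


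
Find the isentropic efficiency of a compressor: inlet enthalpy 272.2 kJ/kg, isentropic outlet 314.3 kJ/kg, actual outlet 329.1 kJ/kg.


dh_ideal = 314.3 - 272.2 = 42.1 kJ/kg
dh_actual = 329.1 - 272.2 = 56.9 kJ/kg
eta_s = dh_ideal / dh_actual = 42.1 / 56.9
eta_s = 0.7399

0.7399


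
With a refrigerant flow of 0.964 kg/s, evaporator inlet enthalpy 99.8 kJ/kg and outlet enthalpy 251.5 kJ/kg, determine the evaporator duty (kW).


dh = 251.5 - 99.8 = 151.7 kJ/kg
Q_evap = m_dot * dh = 0.964 * 151.7
Q_evap = 146.24 kW

146.24


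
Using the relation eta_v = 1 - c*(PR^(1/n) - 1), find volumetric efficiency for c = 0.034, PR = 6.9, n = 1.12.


PR^(1/n) = 6.9^(1/1.12) = 5.61012325
eta_v = 1 - 0.034 * (5.61012325 - 1)
eta_v = 0.8433

0.8433


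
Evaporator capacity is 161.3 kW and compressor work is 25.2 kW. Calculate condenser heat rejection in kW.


Q_cond = Q_evap + W
Q_cond = 161.3 + 25.2
Q_cond = 186.5 kW

186.5


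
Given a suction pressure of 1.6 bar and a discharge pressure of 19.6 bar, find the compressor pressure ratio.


PR = P_high / P_low
PR = 19.6 / 1.6
PR = 12.25

12.25


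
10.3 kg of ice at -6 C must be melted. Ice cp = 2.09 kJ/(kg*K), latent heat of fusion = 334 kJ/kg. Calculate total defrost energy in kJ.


Sensible heat = cp * dT = 2.09 * 6 = 12.54 kJ/kg
Total per kg = 12.54 + 334 = 346.54 kJ/kg
Q = m * total = 10.3 * 346.54
Q = 3569.4 kJ

3569.4


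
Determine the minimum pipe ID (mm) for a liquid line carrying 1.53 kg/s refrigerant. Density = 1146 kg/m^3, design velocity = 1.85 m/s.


A = m_dot / (rho * v) = 1.53 / (1146 * 1.85) = 0.0007216640724 m^2
d = sqrt(4*A/pi) * 1000
d = 30.3 mm

30.3


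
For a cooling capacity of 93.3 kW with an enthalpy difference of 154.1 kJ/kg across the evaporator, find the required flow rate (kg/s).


m_dot = Q / dh
m_dot = 93.3 / 154.1
m_dot = 0.6055 kg/s

0.6055


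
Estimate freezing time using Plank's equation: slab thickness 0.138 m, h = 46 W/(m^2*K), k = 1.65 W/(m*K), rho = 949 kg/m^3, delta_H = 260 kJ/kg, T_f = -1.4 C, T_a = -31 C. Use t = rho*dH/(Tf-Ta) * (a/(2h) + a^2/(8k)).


dT = -1.4 - (-31) = 29.6 K
term1 = a/(2h) = 0.138/(2*46) = 0.0015
term2 = a^2/(8k) = 0.138^2/(8*1.65) = 0.001442727273
t = rho*dH*1000/dT * (term1 + term2)
t = 949*260*1000/29.6 * (0.0015 + 0.001442727273)
t = 24530 s

24530


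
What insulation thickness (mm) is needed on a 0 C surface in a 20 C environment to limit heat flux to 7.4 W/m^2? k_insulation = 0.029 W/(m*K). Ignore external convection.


dT = 20 - (0) = 20 K
thickness = k * dT / q_max * 1000
thickness = 0.029 * 20 / 7.4 * 1000
thickness = 78.4 mm

78.4


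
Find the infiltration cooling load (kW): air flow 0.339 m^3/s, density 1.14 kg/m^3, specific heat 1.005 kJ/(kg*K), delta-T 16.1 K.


Q = V_dot * rho * cp * dT
Q = 0.339 * 1.14 * 1.005 * 16.1
Q = 6.253 kW

6.253


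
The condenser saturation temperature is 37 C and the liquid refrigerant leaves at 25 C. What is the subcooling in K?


Subcooling = T_cond - T_liquid
Subcooling = 37 - 25
Subcooling = 12 K

12


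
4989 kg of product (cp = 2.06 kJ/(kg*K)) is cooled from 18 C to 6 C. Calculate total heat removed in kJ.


dT = 18 - (6) = 12 K
Q = m * cp * dT = 4989 * 2.06 * 12
Q = 123328 kJ

123328


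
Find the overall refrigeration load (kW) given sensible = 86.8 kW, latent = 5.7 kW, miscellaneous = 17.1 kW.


Q_total = Q_s + Q_l + Q_misc
Q_total = 86.8 + 5.7 + 17.1
Q_total = 109.6 kW

109.6


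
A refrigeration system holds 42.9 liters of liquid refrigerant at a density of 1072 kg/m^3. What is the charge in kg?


Charge = V * rho / 1000
Charge = 42.9 * 1072 / 1000
Charge = 45.99 kg

45.99


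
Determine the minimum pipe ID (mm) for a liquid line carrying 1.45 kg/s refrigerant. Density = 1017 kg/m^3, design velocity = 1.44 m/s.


A = m_dot / (rho * v) = 1.45 / (1017 * 1.44) = 0.0009901125314 m^2
d = sqrt(4*A/pi) * 1000
d = 35.5 mm

35.5


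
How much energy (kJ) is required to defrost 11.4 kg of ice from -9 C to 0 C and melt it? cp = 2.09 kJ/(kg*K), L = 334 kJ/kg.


Sensible heat = cp * dT = 2.09 * 9 = 18.81 kJ/kg
Total per kg = 18.81 + 334 = 352.81 kJ/kg
Q = m * total = 11.4 * 352.81
Q = 4022.0 kJ

4022.0


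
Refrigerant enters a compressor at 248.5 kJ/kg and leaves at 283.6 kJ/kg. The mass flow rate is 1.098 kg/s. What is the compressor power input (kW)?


dh = 283.6 - 248.5 = 35.1 kJ/kg
W = m_dot * dh = 1.098 * 35.1 = 38.54 kW

38.54


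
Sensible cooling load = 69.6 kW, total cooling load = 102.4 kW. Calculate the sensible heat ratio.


SHR = Q_sensible / Q_total
SHR = 69.6 / 102.4
SHR = 0.68

0.68


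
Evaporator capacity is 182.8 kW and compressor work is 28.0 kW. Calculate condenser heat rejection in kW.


Q_cond = Q_evap + W
Q_cond = 182.8 + 28.0
Q_cond = 210.8 kW

210.8


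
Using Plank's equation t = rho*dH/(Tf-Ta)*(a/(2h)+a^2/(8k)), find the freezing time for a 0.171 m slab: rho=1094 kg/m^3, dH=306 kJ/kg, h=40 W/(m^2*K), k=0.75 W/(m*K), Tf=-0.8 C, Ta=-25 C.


dT = -0.8 - (-25) = 24.2 K
term1 = a/(2h) = 0.171/(2*40) = 0.0021375
term2 = a^2/(8k) = 0.171^2/(8*0.75) = 0.0048735
t = rho*dH*1000/dT * (term1 + term2)
t = 1094*306*1000/24.2 * (0.0021375 + 0.0048735)
t = 96985 s

96985


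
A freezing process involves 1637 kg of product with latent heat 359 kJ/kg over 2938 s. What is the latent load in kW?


Q_lat = m * h_fg / t
Q_lat = 1637 * 359 / 2938
Q_lat = 200.03 kW

200.03


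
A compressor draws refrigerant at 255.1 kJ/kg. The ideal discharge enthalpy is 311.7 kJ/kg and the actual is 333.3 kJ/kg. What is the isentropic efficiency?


dh_ideal = 311.7 - 255.1 = 56.6 kJ/kg
dh_actual = 333.3 - 255.1 = 78.2 kJ/kg
eta_s = dh_ideal / dh_actual = 56.6 / 78.2
eta_s = 0.7238

0.7238


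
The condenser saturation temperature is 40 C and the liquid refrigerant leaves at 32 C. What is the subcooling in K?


Subcooling = T_cond - T_liquid
Subcooling = 40 - 32
Subcooling = 8 K

8


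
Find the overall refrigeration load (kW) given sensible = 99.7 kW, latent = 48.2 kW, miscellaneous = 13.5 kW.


Q_total = Q_s + Q_l + Q_misc
Q_total = 99.7 + 48.2 + 13.5
Q_total = 161.4 kW

161.4


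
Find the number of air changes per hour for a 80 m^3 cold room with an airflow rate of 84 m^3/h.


ACH = flow / volume
ACH = 84 / 80
ACH = 1.05

1.05


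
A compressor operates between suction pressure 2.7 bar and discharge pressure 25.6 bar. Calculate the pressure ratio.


PR = P_high / P_low
PR = 25.6 / 2.7
PR = 9.481

9.481


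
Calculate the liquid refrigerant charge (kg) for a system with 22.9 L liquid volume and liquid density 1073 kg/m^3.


Charge = V * rho / 1000
Charge = 22.9 * 1073 / 1000
Charge = 24.57 kg

24.57


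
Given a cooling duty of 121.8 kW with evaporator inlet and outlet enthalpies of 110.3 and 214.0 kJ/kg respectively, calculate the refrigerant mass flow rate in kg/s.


dh = 214.0 - 110.3 = 103.7 kJ/kg
m_dot = Q / dh = 121.8 / 103.7 = 1.1745 kg/s

1.1745


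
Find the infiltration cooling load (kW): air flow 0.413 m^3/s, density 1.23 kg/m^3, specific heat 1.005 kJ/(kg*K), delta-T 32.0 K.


Q = V_dot * rho * cp * dT
Q = 0.413 * 1.23 * 1.005 * 32.0
Q = 16.337 kW

16.337


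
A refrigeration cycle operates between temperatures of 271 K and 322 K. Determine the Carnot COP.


dT = 322 - 271 = 51 K
COP_carnot = T_cold / dT = 271 / 51
COP_carnot = 5.314

5.314


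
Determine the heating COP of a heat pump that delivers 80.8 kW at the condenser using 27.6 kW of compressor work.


COP_hp = Q_cond / W
COP_hp = 80.8 / 27.6
COP_hp = 2.928

2.928


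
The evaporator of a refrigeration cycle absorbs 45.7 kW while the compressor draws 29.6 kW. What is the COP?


COP = Q_evap / W
COP = 45.7 / 29.6
COP = 1.544

1.544


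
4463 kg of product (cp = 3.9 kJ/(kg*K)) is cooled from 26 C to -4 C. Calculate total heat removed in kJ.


dT = 26 - (-4) = 30 K
Q = m * cp * dT = 4463 * 3.9 * 30
Q = 522171 kJ

522171


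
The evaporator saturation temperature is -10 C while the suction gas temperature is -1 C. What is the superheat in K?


Superheat = T_suction - T_evap
Superheat = -1 - (-10)
Superheat = 9 K

9


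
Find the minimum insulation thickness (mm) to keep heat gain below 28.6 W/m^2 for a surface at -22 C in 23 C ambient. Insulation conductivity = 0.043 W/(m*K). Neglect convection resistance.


dT = 23 - (-22) = 45 K
thickness = k * dT / q_max * 1000
thickness = 0.043 * 45 / 28.6 * 1000
thickness = 67.7 mm

67.7


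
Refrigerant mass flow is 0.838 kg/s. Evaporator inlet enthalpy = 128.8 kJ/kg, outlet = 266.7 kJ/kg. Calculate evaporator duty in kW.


dh = 266.7 - 128.8 = 137.9 kJ/kg
Q_evap = m_dot * dh = 0.838 * 137.9
Q_evap = 115.56 kW

115.56


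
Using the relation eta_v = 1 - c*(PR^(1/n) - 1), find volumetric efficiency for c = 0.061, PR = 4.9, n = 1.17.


PR^(1/n) = 4.9^(1/1.17) = 3.88965587
eta_v = 1 - 0.061 * (3.88965587 - 1)
eta_v = 0.8237

0.8237


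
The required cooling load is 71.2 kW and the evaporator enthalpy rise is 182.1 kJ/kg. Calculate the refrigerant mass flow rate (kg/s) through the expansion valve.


m_dot = Q / dh
m_dot = 71.2 / 182.1
m_dot = 0.391 kg/s

0.391


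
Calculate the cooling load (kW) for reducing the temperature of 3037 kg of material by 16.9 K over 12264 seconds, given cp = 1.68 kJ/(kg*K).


Q = m * cp * dT / t
Q = 3037 * 1.68 * 16.9 / 12264
Q = 7.031 kW

7.031


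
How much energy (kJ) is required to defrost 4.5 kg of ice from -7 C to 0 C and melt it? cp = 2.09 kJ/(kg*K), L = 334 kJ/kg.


Sensible heat = cp * dT = 2.09 * 7 = 14.63 kJ/kg
Total per kg = 14.63 + 334 = 348.63 kJ/kg
Q = m * total = 4.5 * 348.63
Q = 1568.8 kJ

1568.8


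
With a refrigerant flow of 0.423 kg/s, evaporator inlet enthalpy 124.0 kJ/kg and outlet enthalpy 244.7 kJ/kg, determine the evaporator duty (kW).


dh = 244.7 - 124.0 = 120.7 kJ/kg
Q_evap = m_dot * dh = 0.423 * 120.7
Q_evap = 51.06 kW

51.06


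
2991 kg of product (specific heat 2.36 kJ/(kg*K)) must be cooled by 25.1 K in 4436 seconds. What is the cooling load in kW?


Q = m * cp * dT / t
Q = 2991 * 2.36 * 25.1 / 4436
Q = 39.94 kW

39.94


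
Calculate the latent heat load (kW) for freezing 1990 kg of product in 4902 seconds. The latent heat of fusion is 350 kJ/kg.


Q_lat = m * h_fg / t
Q_lat = 1990 * 350 / 4902
Q_lat = 142.08 kW

142.08


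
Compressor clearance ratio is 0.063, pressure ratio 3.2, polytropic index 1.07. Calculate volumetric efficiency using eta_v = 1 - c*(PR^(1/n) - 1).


PR^(1/n) = 3.2^(1/1.07) = 2.96553315
eta_v = 1 - 0.063 * (2.96553315 - 1)
eta_v = 0.8762

0.8762


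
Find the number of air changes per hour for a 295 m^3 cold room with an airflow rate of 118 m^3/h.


ACH = flow / volume
ACH = 118 / 295
ACH = 0.4

0.4
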